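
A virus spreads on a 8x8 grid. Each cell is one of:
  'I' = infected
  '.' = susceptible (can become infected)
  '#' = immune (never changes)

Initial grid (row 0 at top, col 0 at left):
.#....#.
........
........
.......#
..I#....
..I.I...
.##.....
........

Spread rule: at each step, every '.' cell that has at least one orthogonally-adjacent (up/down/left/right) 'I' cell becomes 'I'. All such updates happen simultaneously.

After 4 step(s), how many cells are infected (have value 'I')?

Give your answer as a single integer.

Answer: 45

Derivation:
Step 0 (initial): 3 infected
Step 1: +7 new -> 10 infected
Step 2: +11 new -> 21 infected
Step 3: +12 new -> 33 infected
Step 4: +12 new -> 45 infected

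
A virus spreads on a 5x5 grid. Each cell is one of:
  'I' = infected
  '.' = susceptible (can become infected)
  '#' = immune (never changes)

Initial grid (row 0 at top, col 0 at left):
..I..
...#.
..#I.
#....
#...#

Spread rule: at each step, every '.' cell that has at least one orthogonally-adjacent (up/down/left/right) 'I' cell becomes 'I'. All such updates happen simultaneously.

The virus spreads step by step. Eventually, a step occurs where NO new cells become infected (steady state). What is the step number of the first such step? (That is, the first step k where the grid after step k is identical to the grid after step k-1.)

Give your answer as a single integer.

Answer: 5

Derivation:
Step 0 (initial): 2 infected
Step 1: +5 new -> 7 infected
Step 2: +7 new -> 14 infected
Step 3: +4 new -> 18 infected
Step 4: +2 new -> 20 infected
Step 5: +0 new -> 20 infected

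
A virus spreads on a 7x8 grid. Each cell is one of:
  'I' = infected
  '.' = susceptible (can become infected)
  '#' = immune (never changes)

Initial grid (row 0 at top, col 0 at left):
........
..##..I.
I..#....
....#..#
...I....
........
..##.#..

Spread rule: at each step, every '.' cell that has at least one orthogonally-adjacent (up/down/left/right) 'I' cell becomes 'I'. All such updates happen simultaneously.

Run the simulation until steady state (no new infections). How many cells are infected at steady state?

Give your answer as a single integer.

Answer: 48

Derivation:
Step 0 (initial): 3 infected
Step 1: +11 new -> 14 infected
Step 2: +16 new -> 30 infected
Step 3: +9 new -> 39 infected
Step 4: +6 new -> 45 infected
Step 5: +2 new -> 47 infected
Step 6: +1 new -> 48 infected
Step 7: +0 new -> 48 infected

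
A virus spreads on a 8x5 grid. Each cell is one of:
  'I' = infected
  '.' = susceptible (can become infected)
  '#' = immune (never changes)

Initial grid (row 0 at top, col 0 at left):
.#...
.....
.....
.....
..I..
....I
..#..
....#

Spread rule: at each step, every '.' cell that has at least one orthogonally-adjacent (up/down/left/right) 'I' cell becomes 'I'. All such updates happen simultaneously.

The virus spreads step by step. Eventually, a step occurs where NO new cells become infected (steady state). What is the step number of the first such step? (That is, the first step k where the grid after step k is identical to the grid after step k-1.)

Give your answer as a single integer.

Step 0 (initial): 2 infected
Step 1: +7 new -> 9 infected
Step 2: +7 new -> 16 infected
Step 3: +8 new -> 24 infected
Step 4: +8 new -> 32 infected
Step 5: +4 new -> 36 infected
Step 6: +1 new -> 37 infected
Step 7: +0 new -> 37 infected

Answer: 7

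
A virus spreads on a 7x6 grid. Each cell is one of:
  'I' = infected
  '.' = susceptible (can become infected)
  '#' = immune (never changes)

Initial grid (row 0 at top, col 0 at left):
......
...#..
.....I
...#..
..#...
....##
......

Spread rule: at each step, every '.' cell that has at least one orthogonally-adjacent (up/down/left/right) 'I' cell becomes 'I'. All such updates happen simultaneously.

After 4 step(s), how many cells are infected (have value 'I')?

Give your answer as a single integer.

Step 0 (initial): 1 infected
Step 1: +3 new -> 4 infected
Step 2: +5 new -> 9 infected
Step 3: +3 new -> 12 infected
Step 4: +5 new -> 17 infected

Answer: 17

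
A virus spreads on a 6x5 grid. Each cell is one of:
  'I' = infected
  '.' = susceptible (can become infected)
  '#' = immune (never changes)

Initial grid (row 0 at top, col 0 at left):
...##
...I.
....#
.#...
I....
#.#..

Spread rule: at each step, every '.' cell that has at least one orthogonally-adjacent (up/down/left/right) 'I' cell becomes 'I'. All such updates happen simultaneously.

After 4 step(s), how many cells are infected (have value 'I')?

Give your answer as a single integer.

Step 0 (initial): 2 infected
Step 1: +5 new -> 7 infected
Step 2: +7 new -> 14 infected
Step 3: +6 new -> 20 infected
Step 4: +3 new -> 23 infected

Answer: 23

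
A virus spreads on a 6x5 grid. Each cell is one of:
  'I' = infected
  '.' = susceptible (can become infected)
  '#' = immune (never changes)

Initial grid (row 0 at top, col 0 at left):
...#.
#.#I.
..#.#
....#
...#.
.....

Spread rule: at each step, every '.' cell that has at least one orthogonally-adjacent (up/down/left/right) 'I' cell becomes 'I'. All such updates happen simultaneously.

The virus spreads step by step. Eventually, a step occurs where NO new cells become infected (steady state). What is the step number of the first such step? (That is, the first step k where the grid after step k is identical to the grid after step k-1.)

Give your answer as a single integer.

Answer: 9

Derivation:
Step 0 (initial): 1 infected
Step 1: +2 new -> 3 infected
Step 2: +2 new -> 5 infected
Step 3: +1 new -> 6 infected
Step 4: +2 new -> 8 infected
Step 5: +4 new -> 12 infected
Step 6: +5 new -> 17 infected
Step 7: +3 new -> 20 infected
Step 8: +3 new -> 23 infected
Step 9: +0 new -> 23 infected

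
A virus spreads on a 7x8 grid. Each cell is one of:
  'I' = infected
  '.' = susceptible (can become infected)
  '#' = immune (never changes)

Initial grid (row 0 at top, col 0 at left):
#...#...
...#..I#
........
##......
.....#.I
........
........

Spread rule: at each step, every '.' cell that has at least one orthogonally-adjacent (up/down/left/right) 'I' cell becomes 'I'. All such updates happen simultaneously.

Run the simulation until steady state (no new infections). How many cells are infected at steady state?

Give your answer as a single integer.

Answer: 49

Derivation:
Step 0 (initial): 2 infected
Step 1: +6 new -> 8 infected
Step 2: +8 new -> 16 infected
Step 3: +4 new -> 20 infected
Step 4: +4 new -> 24 infected
Step 5: +5 new -> 29 infected
Step 6: +6 new -> 35 infected
Step 7: +6 new -> 41 infected
Step 8: +6 new -> 47 infected
Step 9: +2 new -> 49 infected
Step 10: +0 new -> 49 infected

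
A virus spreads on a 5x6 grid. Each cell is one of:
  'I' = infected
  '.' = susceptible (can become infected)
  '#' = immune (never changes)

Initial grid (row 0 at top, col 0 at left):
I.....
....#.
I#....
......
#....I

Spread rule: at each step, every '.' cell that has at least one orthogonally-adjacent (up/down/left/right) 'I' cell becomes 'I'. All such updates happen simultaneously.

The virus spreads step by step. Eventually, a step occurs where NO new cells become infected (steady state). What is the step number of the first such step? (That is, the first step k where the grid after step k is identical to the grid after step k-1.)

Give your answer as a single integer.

Step 0 (initial): 3 infected
Step 1: +5 new -> 8 infected
Step 2: +6 new -> 14 infected
Step 3: +8 new -> 22 infected
Step 4: +5 new -> 27 infected
Step 5: +0 new -> 27 infected

Answer: 5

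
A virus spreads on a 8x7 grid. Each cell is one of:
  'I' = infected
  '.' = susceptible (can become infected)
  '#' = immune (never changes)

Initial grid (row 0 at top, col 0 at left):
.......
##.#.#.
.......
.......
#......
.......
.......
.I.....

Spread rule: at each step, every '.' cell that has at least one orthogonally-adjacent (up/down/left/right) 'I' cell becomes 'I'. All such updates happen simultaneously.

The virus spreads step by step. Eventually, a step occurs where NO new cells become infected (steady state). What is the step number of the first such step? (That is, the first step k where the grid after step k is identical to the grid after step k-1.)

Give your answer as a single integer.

Step 0 (initial): 1 infected
Step 1: +3 new -> 4 infected
Step 2: +4 new -> 8 infected
Step 3: +5 new -> 13 infected
Step 4: +5 new -> 18 infected
Step 5: +7 new -> 25 infected
Step 6: +6 new -> 31 infected
Step 7: +5 new -> 36 infected
Step 8: +4 new -> 40 infected
Step 9: +5 new -> 45 infected
Step 10: +3 new -> 48 infected
Step 11: +2 new -> 50 infected
Step 12: +1 new -> 51 infected
Step 13: +0 new -> 51 infected

Answer: 13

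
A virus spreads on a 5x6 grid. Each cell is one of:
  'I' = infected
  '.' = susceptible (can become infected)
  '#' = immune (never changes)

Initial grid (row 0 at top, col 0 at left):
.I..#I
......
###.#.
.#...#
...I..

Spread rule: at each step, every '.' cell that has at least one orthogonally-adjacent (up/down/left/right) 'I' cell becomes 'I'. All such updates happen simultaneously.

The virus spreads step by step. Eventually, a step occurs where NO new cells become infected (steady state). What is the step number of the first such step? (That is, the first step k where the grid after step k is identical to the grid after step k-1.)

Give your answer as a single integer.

Step 0 (initial): 3 infected
Step 1: +7 new -> 10 infected
Step 2: +10 new -> 20 infected
Step 3: +2 new -> 22 infected
Step 4: +1 new -> 23 infected
Step 5: +0 new -> 23 infected

Answer: 5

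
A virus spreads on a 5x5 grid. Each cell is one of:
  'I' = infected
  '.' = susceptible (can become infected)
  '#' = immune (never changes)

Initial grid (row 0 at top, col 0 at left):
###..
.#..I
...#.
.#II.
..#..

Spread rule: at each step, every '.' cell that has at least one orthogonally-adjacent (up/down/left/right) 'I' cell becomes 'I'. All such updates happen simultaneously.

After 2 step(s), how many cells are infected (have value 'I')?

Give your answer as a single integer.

Answer: 13

Derivation:
Step 0 (initial): 3 infected
Step 1: +6 new -> 9 infected
Step 2: +4 new -> 13 infected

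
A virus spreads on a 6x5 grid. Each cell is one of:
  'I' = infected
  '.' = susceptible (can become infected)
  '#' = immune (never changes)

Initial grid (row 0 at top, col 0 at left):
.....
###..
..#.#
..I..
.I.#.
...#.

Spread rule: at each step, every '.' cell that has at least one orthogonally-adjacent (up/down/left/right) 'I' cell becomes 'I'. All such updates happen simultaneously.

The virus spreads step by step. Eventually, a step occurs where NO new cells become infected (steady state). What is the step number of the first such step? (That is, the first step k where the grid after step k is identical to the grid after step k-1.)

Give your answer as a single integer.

Step 0 (initial): 2 infected
Step 1: +5 new -> 7 infected
Step 2: +6 new -> 13 infected
Step 3: +3 new -> 16 infected
Step 4: +3 new -> 19 infected
Step 5: +2 new -> 21 infected
Step 6: +1 new -> 22 infected
Step 7: +1 new -> 23 infected
Step 8: +0 new -> 23 infected

Answer: 8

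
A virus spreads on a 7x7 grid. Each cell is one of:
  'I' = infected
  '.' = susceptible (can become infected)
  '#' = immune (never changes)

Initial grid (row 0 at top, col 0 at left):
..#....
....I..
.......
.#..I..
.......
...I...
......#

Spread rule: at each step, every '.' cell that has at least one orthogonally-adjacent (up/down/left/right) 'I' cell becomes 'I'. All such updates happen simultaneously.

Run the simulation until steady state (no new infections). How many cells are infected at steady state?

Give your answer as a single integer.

Step 0 (initial): 3 infected
Step 1: +11 new -> 14 infected
Step 2: +14 new -> 28 infected
Step 3: +10 new -> 38 infected
Step 4: +5 new -> 43 infected
Step 5: +3 new -> 46 infected
Step 6: +0 new -> 46 infected

Answer: 46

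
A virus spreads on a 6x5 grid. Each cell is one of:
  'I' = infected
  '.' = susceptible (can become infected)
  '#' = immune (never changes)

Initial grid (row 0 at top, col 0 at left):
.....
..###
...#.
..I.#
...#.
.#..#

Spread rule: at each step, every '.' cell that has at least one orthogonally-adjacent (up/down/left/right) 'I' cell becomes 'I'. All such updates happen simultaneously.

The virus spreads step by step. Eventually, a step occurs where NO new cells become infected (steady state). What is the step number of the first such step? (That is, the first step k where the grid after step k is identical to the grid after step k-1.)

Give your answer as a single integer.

Step 0 (initial): 1 infected
Step 1: +4 new -> 5 infected
Step 2: +4 new -> 9 infected
Step 3: +4 new -> 13 infected
Step 4: +3 new -> 16 infected
Step 5: +2 new -> 18 infected
Step 6: +1 new -> 19 infected
Step 7: +1 new -> 20 infected
Step 8: +0 new -> 20 infected

Answer: 8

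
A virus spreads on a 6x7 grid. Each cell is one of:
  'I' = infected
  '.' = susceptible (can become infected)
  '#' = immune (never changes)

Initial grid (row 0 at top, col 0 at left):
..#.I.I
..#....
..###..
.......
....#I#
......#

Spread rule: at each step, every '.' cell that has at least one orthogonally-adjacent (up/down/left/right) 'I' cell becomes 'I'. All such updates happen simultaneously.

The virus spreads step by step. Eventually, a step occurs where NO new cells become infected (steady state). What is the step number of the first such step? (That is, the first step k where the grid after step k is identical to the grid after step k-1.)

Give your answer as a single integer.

Step 0 (initial): 3 infected
Step 1: +6 new -> 9 infected
Step 2: +7 new -> 16 infected
Step 3: +2 new -> 18 infected
Step 4: +3 new -> 21 infected
Step 5: +3 new -> 24 infected
Step 6: +4 new -> 28 infected
Step 7: +3 new -> 31 infected
Step 8: +2 new -> 33 infected
Step 9: +1 new -> 34 infected
Step 10: +0 new -> 34 infected

Answer: 10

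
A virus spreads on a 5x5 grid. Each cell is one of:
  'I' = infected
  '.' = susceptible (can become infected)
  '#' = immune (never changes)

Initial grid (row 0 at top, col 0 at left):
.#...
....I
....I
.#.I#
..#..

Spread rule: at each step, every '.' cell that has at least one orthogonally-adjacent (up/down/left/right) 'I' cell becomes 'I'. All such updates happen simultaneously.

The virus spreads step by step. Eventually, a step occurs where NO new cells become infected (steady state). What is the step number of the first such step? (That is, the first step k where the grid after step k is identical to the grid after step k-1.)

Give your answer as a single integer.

Answer: 8

Derivation:
Step 0 (initial): 3 infected
Step 1: +5 new -> 8 infected
Step 2: +4 new -> 12 infected
Step 3: +3 new -> 15 infected
Step 4: +2 new -> 17 infected
Step 5: +2 new -> 19 infected
Step 6: +1 new -> 20 infected
Step 7: +1 new -> 21 infected
Step 8: +0 new -> 21 infected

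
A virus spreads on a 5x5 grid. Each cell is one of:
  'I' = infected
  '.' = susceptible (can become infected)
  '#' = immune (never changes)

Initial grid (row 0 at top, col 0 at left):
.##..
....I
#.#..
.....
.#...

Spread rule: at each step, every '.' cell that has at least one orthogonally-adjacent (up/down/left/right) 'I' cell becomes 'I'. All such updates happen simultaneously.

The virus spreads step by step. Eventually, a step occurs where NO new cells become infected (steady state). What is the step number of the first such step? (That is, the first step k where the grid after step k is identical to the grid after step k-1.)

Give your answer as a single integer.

Step 0 (initial): 1 infected
Step 1: +3 new -> 4 infected
Step 2: +4 new -> 8 infected
Step 3: +3 new -> 11 infected
Step 4: +4 new -> 15 infected
Step 5: +3 new -> 18 infected
Step 6: +1 new -> 19 infected
Step 7: +1 new -> 20 infected
Step 8: +0 new -> 20 infected

Answer: 8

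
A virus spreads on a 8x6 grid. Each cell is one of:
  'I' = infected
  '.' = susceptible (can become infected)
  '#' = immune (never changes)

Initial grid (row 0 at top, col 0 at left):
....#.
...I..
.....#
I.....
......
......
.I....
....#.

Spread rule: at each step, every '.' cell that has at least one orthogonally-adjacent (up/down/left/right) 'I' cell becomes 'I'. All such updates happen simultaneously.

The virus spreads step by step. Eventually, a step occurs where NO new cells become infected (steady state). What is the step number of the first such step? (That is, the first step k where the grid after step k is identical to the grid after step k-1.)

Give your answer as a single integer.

Step 0 (initial): 3 infected
Step 1: +11 new -> 14 infected
Step 2: +15 new -> 29 infected
Step 3: +9 new -> 38 infected
Step 4: +4 new -> 42 infected
Step 5: +3 new -> 45 infected
Step 6: +0 new -> 45 infected

Answer: 6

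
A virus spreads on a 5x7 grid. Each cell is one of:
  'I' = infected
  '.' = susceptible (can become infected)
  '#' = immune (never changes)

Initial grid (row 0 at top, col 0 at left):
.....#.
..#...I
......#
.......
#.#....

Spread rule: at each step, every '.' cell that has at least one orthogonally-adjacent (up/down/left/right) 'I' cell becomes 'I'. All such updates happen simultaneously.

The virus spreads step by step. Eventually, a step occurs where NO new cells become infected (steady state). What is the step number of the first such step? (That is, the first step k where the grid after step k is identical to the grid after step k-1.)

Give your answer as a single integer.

Step 0 (initial): 1 infected
Step 1: +2 new -> 3 infected
Step 2: +2 new -> 5 infected
Step 3: +4 new -> 9 infected
Step 4: +5 new -> 14 infected
Step 5: +5 new -> 19 infected
Step 6: +4 new -> 23 infected
Step 7: +4 new -> 27 infected
Step 8: +3 new -> 30 infected
Step 9: +0 new -> 30 infected

Answer: 9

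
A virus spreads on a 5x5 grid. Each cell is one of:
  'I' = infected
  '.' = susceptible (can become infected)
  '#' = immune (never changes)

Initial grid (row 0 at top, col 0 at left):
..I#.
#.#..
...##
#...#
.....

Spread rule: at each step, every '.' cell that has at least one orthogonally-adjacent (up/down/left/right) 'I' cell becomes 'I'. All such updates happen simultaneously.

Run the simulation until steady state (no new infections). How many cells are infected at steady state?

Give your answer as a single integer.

Answer: 15

Derivation:
Step 0 (initial): 1 infected
Step 1: +1 new -> 2 infected
Step 2: +2 new -> 4 infected
Step 3: +1 new -> 5 infected
Step 4: +3 new -> 8 infected
Step 5: +2 new -> 10 infected
Step 6: +3 new -> 13 infected
Step 7: +1 new -> 14 infected
Step 8: +1 new -> 15 infected
Step 9: +0 new -> 15 infected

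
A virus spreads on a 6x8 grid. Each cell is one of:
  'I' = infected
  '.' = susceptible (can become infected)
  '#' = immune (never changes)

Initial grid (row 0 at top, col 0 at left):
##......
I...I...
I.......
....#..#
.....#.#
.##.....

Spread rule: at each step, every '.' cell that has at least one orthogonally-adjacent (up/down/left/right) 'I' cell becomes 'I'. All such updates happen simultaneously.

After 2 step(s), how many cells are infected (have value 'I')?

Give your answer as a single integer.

Answer: 19

Derivation:
Step 0 (initial): 3 infected
Step 1: +7 new -> 10 infected
Step 2: +9 new -> 19 infected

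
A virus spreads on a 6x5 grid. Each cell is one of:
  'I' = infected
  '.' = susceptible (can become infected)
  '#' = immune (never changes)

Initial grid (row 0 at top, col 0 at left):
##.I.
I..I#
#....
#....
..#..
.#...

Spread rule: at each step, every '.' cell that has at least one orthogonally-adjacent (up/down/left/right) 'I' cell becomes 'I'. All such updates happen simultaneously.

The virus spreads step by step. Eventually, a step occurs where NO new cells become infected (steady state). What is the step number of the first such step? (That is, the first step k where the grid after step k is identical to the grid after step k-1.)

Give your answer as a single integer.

Answer: 7

Derivation:
Step 0 (initial): 3 infected
Step 1: +5 new -> 8 infected
Step 2: +4 new -> 12 infected
Step 3: +4 new -> 16 infected
Step 4: +3 new -> 19 infected
Step 5: +3 new -> 22 infected
Step 6: +1 new -> 23 infected
Step 7: +0 new -> 23 infected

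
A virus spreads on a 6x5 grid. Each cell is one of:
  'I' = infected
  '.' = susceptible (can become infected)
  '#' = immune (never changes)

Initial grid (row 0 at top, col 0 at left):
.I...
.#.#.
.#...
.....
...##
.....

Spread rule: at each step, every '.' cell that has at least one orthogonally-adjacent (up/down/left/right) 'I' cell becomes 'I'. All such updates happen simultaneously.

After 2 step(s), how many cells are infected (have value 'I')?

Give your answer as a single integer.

Answer: 6

Derivation:
Step 0 (initial): 1 infected
Step 1: +2 new -> 3 infected
Step 2: +3 new -> 6 infected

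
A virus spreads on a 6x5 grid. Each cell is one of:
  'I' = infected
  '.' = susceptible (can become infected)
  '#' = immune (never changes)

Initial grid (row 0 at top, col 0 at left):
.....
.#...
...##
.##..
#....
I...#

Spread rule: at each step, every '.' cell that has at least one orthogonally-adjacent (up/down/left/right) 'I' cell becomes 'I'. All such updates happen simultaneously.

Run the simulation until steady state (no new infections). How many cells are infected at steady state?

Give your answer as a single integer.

Answer: 10

Derivation:
Step 0 (initial): 1 infected
Step 1: +1 new -> 2 infected
Step 2: +2 new -> 4 infected
Step 3: +2 new -> 6 infected
Step 4: +1 new -> 7 infected
Step 5: +2 new -> 9 infected
Step 6: +1 new -> 10 infected
Step 7: +0 new -> 10 infected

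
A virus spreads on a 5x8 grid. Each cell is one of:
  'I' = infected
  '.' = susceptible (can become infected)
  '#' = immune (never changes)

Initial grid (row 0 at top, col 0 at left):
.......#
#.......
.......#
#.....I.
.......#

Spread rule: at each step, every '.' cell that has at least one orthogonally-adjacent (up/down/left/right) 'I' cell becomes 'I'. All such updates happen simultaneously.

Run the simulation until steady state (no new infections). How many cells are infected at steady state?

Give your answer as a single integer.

Step 0 (initial): 1 infected
Step 1: +4 new -> 5 infected
Step 2: +4 new -> 9 infected
Step 3: +6 new -> 15 infected
Step 4: +5 new -> 20 infected
Step 5: +5 new -> 25 infected
Step 6: +4 new -> 29 infected
Step 7: +4 new -> 33 infected
Step 8: +1 new -> 34 infected
Step 9: +1 new -> 35 infected
Step 10: +0 new -> 35 infected

Answer: 35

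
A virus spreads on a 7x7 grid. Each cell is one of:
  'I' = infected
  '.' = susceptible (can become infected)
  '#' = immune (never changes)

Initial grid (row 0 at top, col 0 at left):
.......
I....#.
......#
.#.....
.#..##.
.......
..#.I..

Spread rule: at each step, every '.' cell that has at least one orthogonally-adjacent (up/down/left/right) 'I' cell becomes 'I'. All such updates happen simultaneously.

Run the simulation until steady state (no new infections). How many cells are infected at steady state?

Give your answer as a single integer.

Answer: 42

Derivation:
Step 0 (initial): 2 infected
Step 1: +6 new -> 8 infected
Step 2: +7 new -> 15 infected
Step 3: +7 new -> 22 infected
Step 4: +9 new -> 31 infected
Step 5: +6 new -> 37 infected
Step 6: +3 new -> 40 infected
Step 7: +1 new -> 41 infected
Step 8: +1 new -> 42 infected
Step 9: +0 new -> 42 infected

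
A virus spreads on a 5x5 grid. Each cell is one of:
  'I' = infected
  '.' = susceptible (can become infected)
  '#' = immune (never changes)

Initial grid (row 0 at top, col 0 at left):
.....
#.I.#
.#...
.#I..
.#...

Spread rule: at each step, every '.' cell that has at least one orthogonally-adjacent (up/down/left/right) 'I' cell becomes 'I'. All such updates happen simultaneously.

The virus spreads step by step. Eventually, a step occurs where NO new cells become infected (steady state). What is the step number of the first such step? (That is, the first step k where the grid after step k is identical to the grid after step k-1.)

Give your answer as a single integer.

Answer: 4

Derivation:
Step 0 (initial): 2 infected
Step 1: +6 new -> 8 infected
Step 2: +5 new -> 13 infected
Step 3: +4 new -> 17 infected
Step 4: +0 new -> 17 infected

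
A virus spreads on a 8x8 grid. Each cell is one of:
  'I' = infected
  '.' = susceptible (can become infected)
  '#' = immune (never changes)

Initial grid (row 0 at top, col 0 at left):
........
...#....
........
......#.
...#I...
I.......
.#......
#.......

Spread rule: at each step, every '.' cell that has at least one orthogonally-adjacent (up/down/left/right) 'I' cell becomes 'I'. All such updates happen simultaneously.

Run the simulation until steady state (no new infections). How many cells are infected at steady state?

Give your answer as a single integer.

Step 0 (initial): 2 infected
Step 1: +6 new -> 8 infected
Step 2: +10 new -> 18 infected
Step 3: +13 new -> 31 infected
Step 4: +12 new -> 43 infected
Step 5: +10 new -> 53 infected
Step 6: +5 new -> 58 infected
Step 7: +1 new -> 59 infected
Step 8: +0 new -> 59 infected

Answer: 59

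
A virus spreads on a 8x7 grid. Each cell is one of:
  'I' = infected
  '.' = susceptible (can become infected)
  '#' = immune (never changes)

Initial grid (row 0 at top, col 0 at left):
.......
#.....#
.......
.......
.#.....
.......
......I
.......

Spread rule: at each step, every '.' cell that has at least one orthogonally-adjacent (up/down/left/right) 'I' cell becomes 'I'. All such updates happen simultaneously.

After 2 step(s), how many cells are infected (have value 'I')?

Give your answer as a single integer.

Answer: 8

Derivation:
Step 0 (initial): 1 infected
Step 1: +3 new -> 4 infected
Step 2: +4 new -> 8 infected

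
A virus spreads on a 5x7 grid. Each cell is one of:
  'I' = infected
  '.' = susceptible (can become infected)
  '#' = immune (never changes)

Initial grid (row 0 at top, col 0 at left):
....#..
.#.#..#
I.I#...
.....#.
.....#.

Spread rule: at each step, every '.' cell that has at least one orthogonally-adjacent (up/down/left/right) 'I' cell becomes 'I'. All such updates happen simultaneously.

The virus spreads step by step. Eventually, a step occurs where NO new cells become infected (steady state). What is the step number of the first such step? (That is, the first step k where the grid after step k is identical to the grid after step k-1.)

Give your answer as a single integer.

Step 0 (initial): 2 infected
Step 1: +5 new -> 7 infected
Step 2: +6 new -> 13 infected
Step 3: +5 new -> 18 infected
Step 4: +2 new -> 20 infected
Step 5: +2 new -> 22 infected
Step 6: +2 new -> 24 infected
Step 7: +2 new -> 26 infected
Step 8: +2 new -> 28 infected
Step 9: +0 new -> 28 infected

Answer: 9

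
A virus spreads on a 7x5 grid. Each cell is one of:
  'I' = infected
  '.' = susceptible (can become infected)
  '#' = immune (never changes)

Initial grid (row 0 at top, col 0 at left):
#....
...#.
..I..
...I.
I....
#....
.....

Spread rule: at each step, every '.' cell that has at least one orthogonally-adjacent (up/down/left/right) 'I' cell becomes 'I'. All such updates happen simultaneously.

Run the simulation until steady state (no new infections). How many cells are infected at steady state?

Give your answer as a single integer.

Step 0 (initial): 3 infected
Step 1: +8 new -> 11 infected
Step 2: +9 new -> 20 infected
Step 3: +8 new -> 28 infected
Step 4: +4 new -> 32 infected
Step 5: +0 new -> 32 infected

Answer: 32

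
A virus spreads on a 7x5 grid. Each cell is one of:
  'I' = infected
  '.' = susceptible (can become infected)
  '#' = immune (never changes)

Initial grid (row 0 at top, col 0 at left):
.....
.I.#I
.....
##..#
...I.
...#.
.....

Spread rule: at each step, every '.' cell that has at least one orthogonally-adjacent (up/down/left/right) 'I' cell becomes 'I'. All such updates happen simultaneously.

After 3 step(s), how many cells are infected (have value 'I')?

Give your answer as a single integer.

Step 0 (initial): 3 infected
Step 1: +9 new -> 12 infected
Step 2: +10 new -> 22 infected
Step 3: +4 new -> 26 infected

Answer: 26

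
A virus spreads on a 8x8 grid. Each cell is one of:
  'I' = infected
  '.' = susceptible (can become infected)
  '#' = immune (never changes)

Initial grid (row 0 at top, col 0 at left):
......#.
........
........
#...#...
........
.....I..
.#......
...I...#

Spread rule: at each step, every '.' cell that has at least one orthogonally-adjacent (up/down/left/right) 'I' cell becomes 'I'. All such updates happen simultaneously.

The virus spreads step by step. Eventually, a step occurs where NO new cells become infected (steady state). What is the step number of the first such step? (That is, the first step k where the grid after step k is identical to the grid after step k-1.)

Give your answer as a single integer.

Answer: 11

Derivation:
Step 0 (initial): 2 infected
Step 1: +7 new -> 9 infected
Step 2: +10 new -> 19 infected
Step 3: +8 new -> 27 infected
Step 4: +8 new -> 35 infected
Step 5: +8 new -> 43 infected
Step 6: +6 new -> 49 infected
Step 7: +4 new -> 53 infected
Step 8: +3 new -> 56 infected
Step 9: +2 new -> 58 infected
Step 10: +1 new -> 59 infected
Step 11: +0 new -> 59 infected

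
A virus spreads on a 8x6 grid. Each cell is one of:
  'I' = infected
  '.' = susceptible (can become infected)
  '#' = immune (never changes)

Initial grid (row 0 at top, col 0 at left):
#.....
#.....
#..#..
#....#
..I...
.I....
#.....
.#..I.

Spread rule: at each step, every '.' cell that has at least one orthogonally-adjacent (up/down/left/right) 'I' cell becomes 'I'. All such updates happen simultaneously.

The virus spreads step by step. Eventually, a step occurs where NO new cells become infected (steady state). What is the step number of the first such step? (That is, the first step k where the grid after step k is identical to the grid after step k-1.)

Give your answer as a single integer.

Step 0 (initial): 3 infected
Step 1: +9 new -> 12 infected
Step 2: +11 new -> 23 infected
Step 3: +5 new -> 28 infected
Step 4: +4 new -> 32 infected
Step 5: +4 new -> 36 infected
Step 6: +2 new -> 38 infected
Step 7: +1 new -> 39 infected
Step 8: +0 new -> 39 infected

Answer: 8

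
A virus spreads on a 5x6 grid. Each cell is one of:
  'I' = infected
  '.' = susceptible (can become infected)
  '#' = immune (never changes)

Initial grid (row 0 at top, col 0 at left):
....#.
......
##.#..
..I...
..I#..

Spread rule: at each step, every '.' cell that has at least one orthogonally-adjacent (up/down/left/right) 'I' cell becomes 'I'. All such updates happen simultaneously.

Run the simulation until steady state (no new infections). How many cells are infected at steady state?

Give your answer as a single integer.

Answer: 25

Derivation:
Step 0 (initial): 2 infected
Step 1: +4 new -> 6 infected
Step 2: +4 new -> 10 infected
Step 3: +6 new -> 16 infected
Step 4: +6 new -> 22 infected
Step 5: +2 new -> 24 infected
Step 6: +1 new -> 25 infected
Step 7: +0 new -> 25 infected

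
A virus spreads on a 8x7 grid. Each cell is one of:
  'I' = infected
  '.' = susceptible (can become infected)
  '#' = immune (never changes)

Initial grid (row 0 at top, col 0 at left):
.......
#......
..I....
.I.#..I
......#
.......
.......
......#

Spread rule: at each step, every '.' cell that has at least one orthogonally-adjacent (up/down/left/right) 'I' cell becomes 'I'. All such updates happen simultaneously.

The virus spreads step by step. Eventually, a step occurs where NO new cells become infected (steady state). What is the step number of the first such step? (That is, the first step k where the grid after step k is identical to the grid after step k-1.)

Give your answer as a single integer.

Answer: 7

Derivation:
Step 0 (initial): 3 infected
Step 1: +8 new -> 11 infected
Step 2: +12 new -> 23 infected
Step 3: +11 new -> 34 infected
Step 4: +10 new -> 44 infected
Step 5: +6 new -> 50 infected
Step 6: +2 new -> 52 infected
Step 7: +0 new -> 52 infected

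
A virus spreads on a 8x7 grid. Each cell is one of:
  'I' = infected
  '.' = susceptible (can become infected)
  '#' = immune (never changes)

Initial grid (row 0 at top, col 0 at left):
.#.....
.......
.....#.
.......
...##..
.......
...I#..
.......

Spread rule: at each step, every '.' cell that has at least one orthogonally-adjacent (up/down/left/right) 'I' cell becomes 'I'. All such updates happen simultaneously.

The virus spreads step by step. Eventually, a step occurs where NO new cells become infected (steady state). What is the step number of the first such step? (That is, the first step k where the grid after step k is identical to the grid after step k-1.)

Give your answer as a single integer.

Step 0 (initial): 1 infected
Step 1: +3 new -> 4 infected
Step 2: +5 new -> 9 infected
Step 3: +6 new -> 15 infected
Step 4: +8 new -> 23 infected
Step 5: +7 new -> 30 infected
Step 6: +6 new -> 36 infected
Step 7: +6 new -> 42 infected
Step 8: +4 new -> 46 infected
Step 9: +4 new -> 50 infected
Step 10: +1 new -> 51 infected
Step 11: +0 new -> 51 infected

Answer: 11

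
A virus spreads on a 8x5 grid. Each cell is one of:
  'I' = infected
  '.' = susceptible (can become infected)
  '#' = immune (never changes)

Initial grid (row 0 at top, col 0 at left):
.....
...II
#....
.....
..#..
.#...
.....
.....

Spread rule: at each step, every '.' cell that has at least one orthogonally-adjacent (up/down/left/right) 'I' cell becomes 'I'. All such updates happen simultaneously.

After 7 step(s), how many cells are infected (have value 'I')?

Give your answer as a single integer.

Step 0 (initial): 2 infected
Step 1: +5 new -> 7 infected
Step 2: +5 new -> 12 infected
Step 3: +6 new -> 18 infected
Step 4: +4 new -> 22 infected
Step 5: +5 new -> 27 infected
Step 6: +4 new -> 31 infected
Step 7: +3 new -> 34 infected

Answer: 34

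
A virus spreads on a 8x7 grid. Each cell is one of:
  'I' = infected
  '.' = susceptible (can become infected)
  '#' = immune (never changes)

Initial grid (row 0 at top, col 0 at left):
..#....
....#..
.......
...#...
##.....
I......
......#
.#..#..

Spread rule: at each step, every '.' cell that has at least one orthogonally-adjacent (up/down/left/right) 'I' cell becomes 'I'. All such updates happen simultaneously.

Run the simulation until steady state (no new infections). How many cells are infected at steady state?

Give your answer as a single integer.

Step 0 (initial): 1 infected
Step 1: +2 new -> 3 infected
Step 2: +3 new -> 6 infected
Step 3: +3 new -> 9 infected
Step 4: +5 new -> 14 infected
Step 5: +6 new -> 20 infected
Step 6: +8 new -> 28 infected
Step 7: +7 new -> 35 infected
Step 8: +6 new -> 41 infected
Step 9: +4 new -> 45 infected
Step 10: +2 new -> 47 infected
Step 11: +1 new -> 48 infected
Step 12: +0 new -> 48 infected

Answer: 48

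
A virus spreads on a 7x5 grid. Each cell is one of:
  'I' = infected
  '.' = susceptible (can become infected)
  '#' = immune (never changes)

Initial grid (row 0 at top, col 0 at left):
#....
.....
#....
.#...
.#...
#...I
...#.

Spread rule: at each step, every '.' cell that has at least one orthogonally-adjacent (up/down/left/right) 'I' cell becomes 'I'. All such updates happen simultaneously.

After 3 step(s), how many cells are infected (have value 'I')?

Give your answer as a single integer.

Answer: 12

Derivation:
Step 0 (initial): 1 infected
Step 1: +3 new -> 4 infected
Step 2: +3 new -> 7 infected
Step 3: +5 new -> 12 infected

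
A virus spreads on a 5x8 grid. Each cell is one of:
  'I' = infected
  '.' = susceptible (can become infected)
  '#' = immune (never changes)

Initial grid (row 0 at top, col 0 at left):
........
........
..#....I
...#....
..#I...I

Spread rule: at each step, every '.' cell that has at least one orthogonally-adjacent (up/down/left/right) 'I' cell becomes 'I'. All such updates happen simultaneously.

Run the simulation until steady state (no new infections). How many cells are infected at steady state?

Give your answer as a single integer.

Answer: 37

Derivation:
Step 0 (initial): 3 infected
Step 1: +5 new -> 8 infected
Step 2: +6 new -> 14 infected
Step 3: +4 new -> 18 infected
Step 4: +3 new -> 21 infected
Step 5: +2 new -> 23 infected
Step 6: +2 new -> 25 infected
Step 7: +2 new -> 27 infected
Step 8: +3 new -> 30 infected
Step 9: +3 new -> 33 infected
Step 10: +3 new -> 36 infected
Step 11: +1 new -> 37 infected
Step 12: +0 new -> 37 infected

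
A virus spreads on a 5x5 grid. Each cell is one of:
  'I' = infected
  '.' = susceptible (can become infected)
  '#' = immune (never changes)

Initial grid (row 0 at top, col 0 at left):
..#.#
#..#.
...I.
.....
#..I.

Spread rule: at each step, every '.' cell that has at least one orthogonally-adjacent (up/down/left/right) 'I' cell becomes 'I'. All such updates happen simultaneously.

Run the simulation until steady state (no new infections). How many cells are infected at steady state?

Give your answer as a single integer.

Step 0 (initial): 2 infected
Step 1: +5 new -> 7 infected
Step 2: +6 new -> 13 infected
Step 3: +3 new -> 16 infected
Step 4: +2 new -> 18 infected
Step 5: +1 new -> 19 infected
Step 6: +0 new -> 19 infected

Answer: 19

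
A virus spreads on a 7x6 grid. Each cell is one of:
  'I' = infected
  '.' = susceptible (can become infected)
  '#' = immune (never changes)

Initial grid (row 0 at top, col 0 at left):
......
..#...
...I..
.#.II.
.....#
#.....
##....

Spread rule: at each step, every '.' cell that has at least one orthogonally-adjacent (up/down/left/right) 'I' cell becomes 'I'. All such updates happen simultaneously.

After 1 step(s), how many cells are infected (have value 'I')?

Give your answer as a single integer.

Answer: 10

Derivation:
Step 0 (initial): 3 infected
Step 1: +7 new -> 10 infected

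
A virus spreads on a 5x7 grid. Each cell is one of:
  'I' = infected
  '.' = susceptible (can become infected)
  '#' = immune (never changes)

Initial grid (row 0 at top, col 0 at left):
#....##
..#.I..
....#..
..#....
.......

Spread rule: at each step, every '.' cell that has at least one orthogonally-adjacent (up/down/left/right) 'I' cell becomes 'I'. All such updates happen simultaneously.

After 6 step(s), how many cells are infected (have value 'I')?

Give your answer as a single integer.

Answer: 28

Derivation:
Step 0 (initial): 1 infected
Step 1: +3 new -> 4 infected
Step 2: +4 new -> 8 infected
Step 3: +5 new -> 13 infected
Step 4: +6 new -> 19 infected
Step 5: +6 new -> 25 infected
Step 6: +3 new -> 28 infected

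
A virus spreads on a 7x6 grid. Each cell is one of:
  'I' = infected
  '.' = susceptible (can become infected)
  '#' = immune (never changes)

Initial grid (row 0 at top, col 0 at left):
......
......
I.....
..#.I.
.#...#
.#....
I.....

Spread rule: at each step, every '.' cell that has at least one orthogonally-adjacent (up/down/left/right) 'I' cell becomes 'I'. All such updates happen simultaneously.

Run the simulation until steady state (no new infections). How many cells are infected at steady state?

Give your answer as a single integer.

Answer: 38

Derivation:
Step 0 (initial): 3 infected
Step 1: +9 new -> 12 infected
Step 2: +11 new -> 23 infected
Step 3: +11 new -> 34 infected
Step 4: +4 new -> 38 infected
Step 5: +0 new -> 38 infected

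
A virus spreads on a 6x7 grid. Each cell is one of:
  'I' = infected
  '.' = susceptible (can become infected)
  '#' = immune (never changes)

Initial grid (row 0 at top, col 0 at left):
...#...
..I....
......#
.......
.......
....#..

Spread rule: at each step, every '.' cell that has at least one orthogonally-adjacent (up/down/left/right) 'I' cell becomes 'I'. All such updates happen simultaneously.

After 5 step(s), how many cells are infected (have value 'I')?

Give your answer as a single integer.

Step 0 (initial): 1 infected
Step 1: +4 new -> 5 infected
Step 2: +6 new -> 11 infected
Step 3: +8 new -> 19 infected
Step 4: +8 new -> 27 infected
Step 5: +6 new -> 33 infected

Answer: 33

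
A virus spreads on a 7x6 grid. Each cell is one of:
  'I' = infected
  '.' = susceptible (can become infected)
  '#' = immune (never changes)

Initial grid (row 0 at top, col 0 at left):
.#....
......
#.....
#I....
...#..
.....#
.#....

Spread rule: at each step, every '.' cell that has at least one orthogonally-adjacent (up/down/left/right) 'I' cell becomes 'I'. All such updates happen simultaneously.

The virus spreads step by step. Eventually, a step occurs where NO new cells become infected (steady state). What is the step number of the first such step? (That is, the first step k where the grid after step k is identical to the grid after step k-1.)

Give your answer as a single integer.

Answer: 8

Derivation:
Step 0 (initial): 1 infected
Step 1: +3 new -> 4 infected
Step 2: +6 new -> 10 infected
Step 3: +6 new -> 16 infected
Step 4: +9 new -> 25 infected
Step 5: +6 new -> 31 infected
Step 6: +3 new -> 34 infected
Step 7: +2 new -> 36 infected
Step 8: +0 new -> 36 infected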